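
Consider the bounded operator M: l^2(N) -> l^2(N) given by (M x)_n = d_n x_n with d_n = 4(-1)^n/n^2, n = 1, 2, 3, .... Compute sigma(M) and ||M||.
sigma(M) = {4(-1)^n/n^2 : n ≥ 1} ∪ {0}; ||M|| = 4

A bounded diagonal operator on l^2 with diagonal entries d_n has spectrum equal to the closure of {d_n : n ≥ 1}: every d_n is an eigenvalue (with eigenvector e_n), so {d_n} ⊂ sigma(M); the spectrum is closed, so its closure is too; and for lambda not in the closure, (M - lambda I) has bounded inverse (the diagonal entries 1/(d_n - lambda) are bounded). For our sequence d_n = 4(-1)^n/n^2, n = 1, 2, 3, ...:
  - {d_n} = {4(-1)^n/n^2 : n ≥ 1}; the only limit point is 0
  - closure = {4(-1)^n/n^2 : n ≥ 1} ∪ {0}
For the norm: a diagonal operator has ||M|| = sup_n |d_n|. Here |d_n| = 4/n^2 is decreasing, so sup_n |d_n| = |d_1| = 4. So ||M|| = 4.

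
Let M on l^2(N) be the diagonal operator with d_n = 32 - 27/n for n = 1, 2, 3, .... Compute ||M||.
||M|| = 32

For a diagonal operator on l^2 with entries d_n, ||M|| = sup_n |d_n|. Here d_1 = 5, d_2 = 37/2, ..., and d_n = 32 - 27/n increases monotonically toward 32. All terms lie in [5, 32), so |d_n| = d_n and the supremum is the limit 32, which is not attained by any individual d_n. Hence ||M|| = 32.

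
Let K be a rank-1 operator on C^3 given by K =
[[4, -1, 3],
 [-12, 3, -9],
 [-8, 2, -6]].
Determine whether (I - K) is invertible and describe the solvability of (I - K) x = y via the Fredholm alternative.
(I - K) is singular (det(I - K) = 0, i.e. 1 ∈ sigma(K)). (I - K) x = y is solvable iff y ⊥ ker((I - K)^*) = span{(4, -1, 3)}, i.e. iff 4y_1 - y_2 + 3y_3 = 0. When solvable, the solutions are x = y + c·(1, -3, -2), c arbitrary (ker(I - K) = span{(1, -3, -2)}, dimension 1).

K has rank 1, so it is an outer product K = u v^T: every row of K is a multiple of one row vector. Reading off the entries, u = (1, -3, -2) and v = (4, -1, 3) (row i of K equals u_i·v^T). A rank-one matrix u v^T satisfies K u = u (v·u) and kills the (2)-dimensional subspace v^⊥, so its characteristic polynomial is lambda^2 (lambda - v·u) with v·u = tr K = 1. Hence the eigenvalues of I - K are 1 (multiplicity 2) and 1 - (1) = 0, so det(I - K) = 0. (Direct check: I - K =
[[-3, 1, -3],
 [12, -2, 9],
 [8, -2, 7]]
has determinant 0.) So 1 is an eigenvalue of K and (I - K) is not invertible. The finite-dimensional Fredholm alternative says: either (I - K) is invertible, or ker(I - K) ≠ {0} and then range(I - K) = ker((I - K)^*)^⊥, with dim ker(I - K) = dim ker((I - K)^*). We are in the second case, so we need both kernels. Kernel of I - K: (I - K) u = u - u (v·u) = u - u = 0, so ker(I - K) = span{u} = span{(1, -3, -2)} (it is exactly 1-dimensional because rank(I - K) = 2). Kernel of the adjoint: K is real, so (I - K)^* = I - K^T = I - v u^T, and (I - v u^T) v = v - v (u·v) = 0; hence ker((I - K)^*) = span{v} = span{(4, -1, 3)}. Therefore (I - K) x = y is solvable iff <y, v> = 0, i.e. iff 4y_1 - y_2 + 3y_3 = 0. When this holds, K y = u (v·y) = 0, so (I - K) y = y and x = y is a particular solution; the full solution set is the line x = y + c·u = y + c·(1, -3, -2), c ∈ C.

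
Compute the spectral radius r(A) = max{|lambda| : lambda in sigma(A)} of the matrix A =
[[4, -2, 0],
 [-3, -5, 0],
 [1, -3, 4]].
r(A) = (1 + sqrt(105))/2 ≈ 5.6235

The eigenvalues of A are the roots of its characteristic polynomial. With M = A (coefficients from the trace, the sum of principal 2x2 minors, and det A):
  p(λ) = det(λ I - M) = λ^3 - 3λ^2 - 30λ + 104.
By the rational root theorem any rational root is an integer divisor of 104. Testing λ = 4: p(4) = 64 - 48 - 120 + 104 = 0, so λ = 4 is a root. Dividing out (λ - 4) leaves p(λ) = (λ - 4)(λ^2 + λ - 26). For λ^2 + λ - 26 the discriminant is 105. It is nonnegative but not a perfect square, so the roots are real and irrational: λ = (-1 ± sqrt(105))/2 ≈ 4.6235, -5.6235.
Thus the eigenvalues (to 4 decimals) are 4.6235 (modulus 4.6235); -5.6235 (modulus 5.6235); 4 (modulus 4). The spectral radius is the largest modulus: r(A) = (1 + sqrt(105))/2 ≈ 5.6235. (Cross-check: r(A) ≤ ||A||_2 ≈ 6.5978; equality holds whenever A is normal, though it can also hold for some non-normal A.)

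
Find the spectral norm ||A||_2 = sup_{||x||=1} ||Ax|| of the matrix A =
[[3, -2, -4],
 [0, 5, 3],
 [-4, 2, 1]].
||A||_2 ≈ 8.1046 (= sqrt(largest eigenvalue of A^T A))

||A||_2 = sigma_max(A) = sqrt(lambda_max(A^T A)). Form the symmetric matrix M = A^T A =
[[25, -14, -16],
 [-14, 33, 25],
 [-16, 25, 26]].
Its characteristic polynomial (trace, sum of principal 2x2 minors, determinant of M give the coefficients) is
  p(λ) = det(λ I - M) = λ^3 - 84λ^2 + 1256λ - 3481.
No integer candidate from the rational root theorem (±divisors of 3481) is a root, so the roots are irrational. The cubic discriminant is Δ = 1236243541 > 0, so there are three distinct real roots. p(3) = -442 and p(4) = 263 have opposite signs, so a root lies in (3, 4); Newton's method refines it to λ ≈ 3.602. p(14) = 383 and p(15) = -166 have opposite signs, so a root lies in (14, 15); Newton's method refines it to λ ≈ 14.7127. p(65) = -2116 and p(66) = 1007 have opposite signs, so a root lies in (65, 66); Newton's method refines it to λ ≈ 65.6853. Check (Vieta): the three roots sum to 84, matching tr M = 84.
So the eigenvalues of A^T A are ≈ 3.602, 14.7127, 65.6853 (all ≥ 0, as they must be for A^T A). The largest is λ_max ≈ 65.6853, hence ||A||_2 = sqrt(λ_max) ≈ 8.1046.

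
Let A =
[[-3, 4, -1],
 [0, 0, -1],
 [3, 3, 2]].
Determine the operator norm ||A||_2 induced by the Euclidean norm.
||A||_2 ≈ 5.1232 (= sqrt(largest eigenvalue of A^T A))

||A||_2 = sigma_max(A) = sqrt(lambda_max(A^T A)). Form the symmetric matrix M = A^T A =
[[18, -3, 9],
 [-3, 25, 2],
 [9, 2, 6]].
Its characteristic polynomial (trace, sum of principal 2x2 minors, determinant of M give the coefficients) is
  p(λ) = det(λ I - M) = λ^3 - 49λ^2 + 614λ - 441.
No integer candidate from the rational root theorem (±divisors of 441) is a root, so the roots are irrational. The cubic discriminant is Δ = 5304065 > 0, so there are three distinct real roots. p(0) = -441 and p(1) = 125 have opposite signs, so a root lies in (0, 1); Newton's method refines it to λ ≈ 0.7641. p(21) = 105 and p(22) = -1 have opposite signs, so a root lies in (21, 22); Newton's method refines it to λ ≈ 21.9889. p(26) = -25 and p(27) = 99 have opposite signs, so a root lies in (26, 27); Newton's method refines it to λ ≈ 26.247. Check (Vieta): the three roots sum to 49, matching tr M = 49.
So the eigenvalues of A^T A are ≈ 0.7641, 21.9889, 26.247 (all ≥ 0, as they must be for A^T A). The largest is λ_max ≈ 26.247, hence ||A||_2 = sqrt(λ_max) ≈ 5.1232.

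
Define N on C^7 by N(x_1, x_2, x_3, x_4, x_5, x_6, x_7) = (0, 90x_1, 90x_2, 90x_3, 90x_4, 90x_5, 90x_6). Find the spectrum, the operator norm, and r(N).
sigma(N) = {0}; ||N|| = 90; r(N) = 0. (N is nilpotent with N^7 = 0.)

On C^7, N is a strictly lower-triangular matrix with 90 on the subdiagonal and zeros elsewhere, so its characteristic polynomial is lambda^7 and every eigenvalue is 0: sigma(N) = {0}. For the operator norm, N e_i = 90e_{i+1} for i = 1, ..., 6 and N e_7 = 0, so the singular values of N are 90 (with multiplicity 6) and 0; hence ||N|| = 90. The spectral radius r(N) = max|lambda| = 0. Note ||N|| > r(N) — characteristic of non-normal nilpotent operators. Indeed N^7 = 0.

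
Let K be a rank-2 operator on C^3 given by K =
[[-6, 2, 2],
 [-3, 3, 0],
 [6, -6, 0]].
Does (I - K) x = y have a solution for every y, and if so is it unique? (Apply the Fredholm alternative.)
(I - K) is invertible (det(I - K) = -20 ≠ 0), so for every y in C^3 the equation (I - K) x = y has a unique solution.

K has rank 2 and factors as K = U V^T = u1 v1^T + u2 v2^T with u1 = (-2, 0, 0), v1 = (0, 2, -1), u2 = (2, 1, -2), v2 = (-3, 3, 0) (multiplying out reproduces the displayed K). The nonzero eigenvalues of U V^T coincide with those of the 2 x 2 matrix G = V^T U = [[v1·u1, v1·u2], [v2·u1, v2·u2]] = [[0, 4], [6, -3]], and by the Sylvester determinant identity det(I_3 - U V^T) = det(I_2 - V^T U) = det([[1, -4], [-6, 4]]) = (1)(4) - (-4)(-6) = -20. (Direct check: I - K =
[[7, -2, -2],
 [3, -2, 0],
 [-6, 6, 1]]
has determinant -20.) The finite-dimensional Fredholm alternative says: either (I - K) is invertible, or ker(I - K) ≠ {0} and then range(I - K) = ker((I - K)^*)^⊥, with dim ker(I - K) = dim ker((I - K)^*). Since det(I - K) ≠ 0, 1 is not an eigenvalue of K and ker(I - K) = {0}, so we are in the first case: for every y there is a unique x = (I - K)^(-1) y. (Explicitly, by the Woodbury identity, (I - U V^T)^(-1) = I + U (I_2 - G)^(-1) V^T.)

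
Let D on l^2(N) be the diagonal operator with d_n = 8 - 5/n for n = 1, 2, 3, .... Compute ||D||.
||D|| = 8

For a diagonal operator on l^2 with entries d_n, ||D|| = sup_n |d_n|. Here d_1 = 3, d_2 = 11/2, ..., and d_n = 8 - 5/n increases monotonically toward 8. All terms lie in [3, 8), so |d_n| = d_n and the supremum is the limit 8, which is not attained by any individual d_n. Hence ||D|| = 8.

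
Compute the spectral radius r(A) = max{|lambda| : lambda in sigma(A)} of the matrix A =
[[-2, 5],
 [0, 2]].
r(A) = 2

The eigenvalues of A are the roots of its characteristic polynomial. With M = A (coefficients from the trace and determinant):
  p(λ) = det(λ I - M) = λ^2 - 4.
For λ^2 - 4 the discriminant is 16. It is a perfect square (4^2), so the roots are rational: λ = (0 ± 4)/2 = 2, -2.
Thus the eigenvalues (to 4 decimals) are 2 (modulus 2); -2 (modulus 2). The spectral radius is the largest modulus: r(A) = 2. (Cross-check: r(A) ≤ ||A||_2 ≈ 5.7016; equality holds whenever A is normal, though it can also hold for some non-normal A.)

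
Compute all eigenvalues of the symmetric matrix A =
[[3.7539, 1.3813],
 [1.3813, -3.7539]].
sigma(A) ≈ {-4, 4}

A is real symmetric, so its spectrum consists of real eigenvalues. Expanding the characteristic polynomial of the displayed matrix gives
  det(λ I - A) = p(λ) = λ^2 + (0)λ + (-16).
Solving p(λ) = 0 yields eigenvalues ≈ -4, 4. (A is shown rounded to 4 decimals, so these recover the underlying integer eigenvalues to within that precision.)
Verification: the trace of A = 0 equals the sum of eigenvalues 0, and det(A) ≈ -15.9998 matches the eigenvalue product -16.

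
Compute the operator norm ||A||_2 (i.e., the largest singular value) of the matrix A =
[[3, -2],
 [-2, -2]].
||A||_2 = sqrt((21 + sqrt(41))/2) ≈ 3.7016 (= sqrt(largest eigenvalue of A^T A))

||A||_2 = sigma_max(A) = sqrt(lambda_max(A^T A)). Form the symmetric matrix M = A^T A =
[[13, -2],
 [-2, 8]].
Its characteristic polynomial (trace, determinant of M give the coefficients) is
  p(λ) = det(λ I - M) = λ^2 - 21λ + 100.
For λ^2 - 21λ + 100 the discriminant is 41. It is nonnegative but not a perfect square, so the roots are real and irrational: λ = (21 ± sqrt(41))/2 ≈ 13.7016, 7.2984.
So the eigenvalues of A^T A are ≈ 7.2984, 13.7016 (all ≥ 0, as they must be for A^T A). The largest is λ_max = (21 + sqrt(41))/2 ≈ 13.7016, hence ||A||_2 = sqrt(λ_max) = sqrt((21 + sqrt(41))/2) ≈ 3.7016.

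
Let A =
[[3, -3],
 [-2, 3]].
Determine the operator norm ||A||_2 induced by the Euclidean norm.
||A||_2 = sqrt((31 + sqrt(925))/2) ≈ 5.5414 (= sqrt(largest eigenvalue of A^T A))

||A||_2 = sigma_max(A) = sqrt(lambda_max(A^T A)). Form the symmetric matrix M = A^T A =
[[13, -15],
 [-15, 18]].
Its characteristic polynomial (trace, determinant of M give the coefficients) is
  p(λ) = det(λ I - M) = λ^2 - 31λ + 9.
For λ^2 - 31λ + 9 the discriminant is 925. It is nonnegative but not a perfect square, so the roots are real and irrational: λ = (31 ± sqrt(925))/2 ≈ 30.7069, 0.2931.
So the eigenvalues of A^T A are ≈ 0.2931, 30.7069 (all ≥ 0, as they must be for A^T A). The largest is λ_max = (31 + sqrt(925))/2 ≈ 30.7069, hence ||A||_2 = sqrt(λ_max) = sqrt((31 + sqrt(925))/2) ≈ 5.5414.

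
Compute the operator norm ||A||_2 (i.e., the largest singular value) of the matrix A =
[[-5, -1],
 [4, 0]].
||A||_2 = sqrt((42 + sqrt(1700))/2) ≈ 6.451 (= sqrt(largest eigenvalue of A^T A))

||A||_2 = sigma_max(A) = sqrt(lambda_max(A^T A)). Form the symmetric matrix M = A^T A =
[[41, 5],
 [5, 1]].
Its characteristic polynomial (trace, determinant of M give the coefficients) is
  p(λ) = det(λ I - M) = λ^2 - 42λ + 16.
For λ^2 - 42λ + 16 the discriminant is 1700. It is nonnegative but not a perfect square, so the roots are real and irrational: λ = (42 ± sqrt(1700))/2 ≈ 41.6155, 0.3845.
So the eigenvalues of A^T A are ≈ 0.3845, 41.6155 (all ≥ 0, as they must be for A^T A). The largest is λ_max = (42 + sqrt(1700))/2 ≈ 41.6155, hence ||A||_2 = sqrt(λ_max) = sqrt((42 + sqrt(1700))/2) ≈ 6.451.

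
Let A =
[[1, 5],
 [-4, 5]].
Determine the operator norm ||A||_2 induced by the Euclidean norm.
||A||_2 = sqrt((67 + sqrt(1989))/2) ≈ 7.4699 (= sqrt(largest eigenvalue of A^T A))

||A||_2 = sigma_max(A) = sqrt(lambda_max(A^T A)). Form the symmetric matrix M = A^T A =
[[17, -15],
 [-15, 50]].
Its characteristic polynomial (trace, determinant of M give the coefficients) is
  p(λ) = det(λ I - M) = λ^2 - 67λ + 625.
For λ^2 - 67λ + 625 the discriminant is 1989. It is nonnegative but not a perfect square, so the roots are real and irrational: λ = (67 ± sqrt(1989))/2 ≈ 55.7991, 11.2009.
So the eigenvalues of A^T A are ≈ 11.2009, 55.7991 (all ≥ 0, as they must be for A^T A). The largest is λ_max = (67 + sqrt(1989))/2 ≈ 55.7991, hence ||A||_2 = sqrt(λ_max) = sqrt((67 + sqrt(1989))/2) ≈ 7.4699.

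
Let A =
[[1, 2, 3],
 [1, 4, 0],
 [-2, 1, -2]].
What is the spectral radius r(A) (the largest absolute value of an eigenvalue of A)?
r(A) ≈ 4.5503

The eigenvalues of A are the roots of its characteristic polynomial. With M = A (coefficients from the trace, the sum of principal 2x2 minors, and det A):
  p(λ) = det(λ I - M) = λ^3 - 3λ^2 - 2λ - 23.
No integer candidate from the rational root theorem (±divisors of 23) is a root, so the roots are irrational. The cubic discriminant is Δ = -19183 < 0, so there is one real root and a complex-conjugate pair. p(4) = -15 and p(5) = 17 have opposite signs, so a root lies in (4, 5); Newton's method refines it to λ ≈ 4.5503. Dividing out (λ - (4.5503)) leaves approximately λ^2 + 1.5503λ + 5.0546. For λ^2 + 1.5503λ + 5.0546 the discriminant is -17.8147. It is negative, so the remaining roots are the complex-conjugate pair λ ≈ -0.7752 ± 2.1104i. Their product equals the constant term, so |λ|^2 ≈ 5.0546 and |λ| ≈ 2.2482.
Thus the eigenvalues (to 4 decimals) are 4.5503 (modulus 4.5503); -0.7752 ± 2.1104i (modulus 2.2482). The spectral radius is the largest modulus: r(A) ≈ 4.5503. (Cross-check: r(A) ≤ ||A||_2 ≈ 5.0015; equality holds whenever A is normal, though it can also hold for some non-normal A.)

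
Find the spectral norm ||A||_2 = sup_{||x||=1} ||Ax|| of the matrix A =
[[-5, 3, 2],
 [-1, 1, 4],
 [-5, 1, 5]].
||A||_2 ≈ 9.7434 (= sqrt(largest eigenvalue of A^T A))

||A||_2 = sigma_max(A) = sqrt(lambda_max(A^T A)). Form the symmetric matrix M = A^T A =
[[51, -21, -39],
 [-21, 11, 15],
 [-39, 15, 45]].
Its characteristic polynomial (trace, sum of principal 2x2 minors, determinant of M give the coefficients) is
  p(λ) = det(λ I - M) = λ^3 - 107λ^2 + 1164λ - 1764.
No integer candidate from the rational root theorem (±divisors of 1764) is a root, so the roots are irrational. The cubic discriminant is Δ = 4430537424 > 0, so there are three distinct real roots. p(1) = -706 and p(2) = 144 have opposite signs, so a root lies in (1, 2); Newton's method refines it to λ ≈ 1.8123. p(10) = 176 and p(11) = -576 have opposite signs, so a root lies in (10, 11); Newton's method refines it to λ ≈ 10.2531. p(94) = -7216 and p(95) = 516 have opposite signs, so a root lies in (94, 95); Newton's method refines it to λ ≈ 94.9347. Check (Vieta): the three roots sum to 107, matching tr M = 107.
So the eigenvalues of A^T A are ≈ 1.8123, 10.2531, 94.9347 (all ≥ 0, as they must be for A^T A). The largest is λ_max ≈ 94.9347, hence ||A||_2 = sqrt(λ_max) ≈ 9.7434.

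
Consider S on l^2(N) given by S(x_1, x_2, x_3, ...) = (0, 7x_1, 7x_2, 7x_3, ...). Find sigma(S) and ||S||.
sigma(S) = closed disk {z in C : |z| ≤ 7}; ||S|| = 7

Note S = 7·U where U is the unit right shift (U x)_k = x_{k-1} (with x_0 := 0); so ||S|| = 7||U|| and sigma(S) = 7·sigma(U). ||S x||^2 = sum_{k≥1} |7x_k|^2 = 49||x||^2, so ||S|| = 7 and sigma(S) ⊂ {|z| ≤ 7}. For any |lambda| < 7, the equation (S - lambda I) x = 0 forces x_1 = 0, then 7x_k = lambda x_{k+1} ⇒ x = 0, so S has no eigenvalues. But (S - lambda I) is not surjective for |lambda| < 7: solving (S - lambda I) x = e_1 would require x_n proportional to (lambda/7)^(-n), which is not in l^2. So every |lambda| < 7 lies in the residual spectrum. The boundary |lambda| = 7 is in the approximate point spectrum (the spectrum is closed). Hence sigma(S) is the closed disk of radius 7.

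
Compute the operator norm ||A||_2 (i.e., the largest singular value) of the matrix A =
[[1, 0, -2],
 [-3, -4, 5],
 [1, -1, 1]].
||A||_2 ≈ 7.3622 (= sqrt(largest eigenvalue of A^T A))

||A||_2 = sigma_max(A) = sqrt(lambda_max(A^T A)). Form the symmetric matrix M = A^T A =
[[11, 11, -16],
 [11, 17, -21],
 [-16, -21, 30]].
Its characteristic polynomial (trace, sum of principal 2x2 minors, determinant of M give the coefficients) is
  p(λ) = det(λ I - M) = λ^3 - 58λ^2 + 209λ - 169.
No integer candidate from the rational root theorem (±divisors of 169) is a root, so the roots are irrational. The cubic discriminant is Δ = 14633833 > 0, so there are three distinct real roots. p(1) = -17 and p(2) = 25 have opposite signs, so a root lies in (1, 2); Newton's method refines it to λ ≈ 1.1999. p(2) = 25 and p(3) = -37 have opposite signs, so a root lies in (2, 3); Newton's method refines it to λ ≈ 2.5986. p(54) = -547 and p(55) = 2251 have opposite signs, so a root lies in (54, 55); Newton's method refines it to λ ≈ 54.2015. Check (Vieta): the three roots sum to 58, matching tr M = 58.
So the eigenvalues of A^T A are ≈ 1.1999, 2.5986, 54.2015 (all ≥ 0, as they must be for A^T A). The largest is λ_max ≈ 54.2015, hence ||A||_2 = sqrt(λ_max) ≈ 7.3622.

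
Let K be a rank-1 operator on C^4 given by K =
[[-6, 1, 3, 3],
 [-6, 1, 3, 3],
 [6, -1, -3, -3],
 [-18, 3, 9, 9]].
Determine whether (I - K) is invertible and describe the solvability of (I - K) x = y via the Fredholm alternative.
(I - K) is singular (det(I - K) = 0, i.e. 1 ∈ sigma(K)). (I - K) x = y is solvable iff y ⊥ ker((I - K)^*) = span{(-6, 1, 3, 3)}, i.e. iff -6y_1 + y_2 + 3y_3 + 3y_4 = 0. When solvable, the solutions are x = y + c·(1, 1, -1, 3), c arbitrary (ker(I - K) = span{(1, 1, -1, 3)}, dimension 1).

K has rank 1, so it is an outer product K = u v^T: every row of K is a multiple of one row vector. Reading off the entries, u = (1, 1, -1, 3) and v = (-6, 1, 3, 3) (row i of K equals u_i·v^T). A rank-one matrix u v^T satisfies K u = u (v·u) and kills the (3)-dimensional subspace v^⊥, so its characteristic polynomial is lambda^3 (lambda - v·u) with v·u = tr K = 1. Hence the eigenvalues of I - K are 1 (multiplicity 3) and 1 - (1) = 0, so det(I - K) = 0. (Direct check: I - K =
[[7, -1, -3, -3],
 [6, 0, -3, -3],
 [-6, 1, 4, 3],
 [18, -3, -9, -8]]
has determinant 0.) So 1 is an eigenvalue of K and (I - K) is not invertible. The finite-dimensional Fredholm alternative says: either (I - K) is invertible, or ker(I - K) ≠ {0} and then range(I - K) = ker((I - K)^*)^⊥, with dim ker(I - K) = dim ker((I - K)^*). We are in the second case, so we need both kernels. Kernel of I - K: (I - K) u = u - u (v·u) = u - u = 0, so ker(I - K) = span{u} = span{(1, 1, -1, 3)} (it is exactly 1-dimensional because rank(I - K) = 3). Kernel of the adjoint: K is real, so (I - K)^* = I - K^T = I - v u^T, and (I - v u^T) v = v - v (u·v) = 0; hence ker((I - K)^*) = span{v} = span{(-6, 1, 3, 3)}. Therefore (I - K) x = y is solvable iff <y, v> = 0, i.e. iff -6y_1 + y_2 + 3y_3 + 3y_4 = 0. When this holds, K y = u (v·y) = 0, so (I - K) y = y and x = y is a particular solution; the full solution set is the line x = y + c·u = y + c·(1, 1, -1, 3), c ∈ C.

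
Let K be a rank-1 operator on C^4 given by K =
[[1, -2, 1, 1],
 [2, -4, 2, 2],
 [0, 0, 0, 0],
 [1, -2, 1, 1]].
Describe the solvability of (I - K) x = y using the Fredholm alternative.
(I - K) is invertible (det(I - K) = 3 ≠ 0), so for every y in C^4 the equation (I - K) x = y has a unique solution.

K has rank 1, so it is an outer product K = u v^T: every row of K is a multiple of one row vector. Reading off the entries, u = (1, 2, 0, 1) and v = (1, -2, 1, 1) (row i of K equals u_i·v^T). A rank-one matrix u v^T satisfies K u = u (v·u) and kills the (3)-dimensional subspace v^⊥, so its characteristic polynomial is lambda^3 (lambda - v·u) with v·u = tr K = -2. Hence the eigenvalues of I - K are 1 (multiplicity 3) and 1 - (-2) = 3, so det(I - K) = 3. (Direct check: I - K =
[[0, 2, -1, -1],
 [-2, 5, -2, -2],
 [0, 0, 1, 0],
 [-1, 2, -1, 0]]
has determinant 3.) The finite-dimensional Fredholm alternative says: either (I - K) is invertible, or ker(I - K) ≠ {0} and then range(I - K) = ker((I - K)^*)^⊥, with dim ker(I - K) = dim ker((I - K)^*). Since det(I - K) ≠ 0, 1 is not an eigenvalue of K and ker(I - K) = {0}, so we are in the first case: for every y there is a unique x = (I - K)^(-1) y. Explicitly, by the Sherman–Morrison formula, (I - u v^T)^(-1) = I + u v^T/(1 - v·u), i.e. (I - K)^(-1) = I + K/(3).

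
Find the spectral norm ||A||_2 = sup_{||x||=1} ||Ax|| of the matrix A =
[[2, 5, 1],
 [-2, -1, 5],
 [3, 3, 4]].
||A||_2 ≈ 7.6279 (= sqrt(largest eigenvalue of A^T A))

||A||_2 = sigma_max(A) = sqrt(lambda_max(A^T A)). Form the symmetric matrix M = A^T A =
[[17, 21, 4],
 [21, 35, 12],
 [4, 12, 42]].
Its characteristic polynomial (trace, sum of principal 2x2 minors, determinant of M give the coefficients) is
  p(λ) = det(λ I - M) = λ^3 - 94λ^2 + 2178λ - 5476.
No integer candidate from the rational root theorem (±divisors of 5476) is a root, so the roots are irrational. The cubic discriminant is Δ = 1765491104 > 0, so there are three distinct real roots. p(2) = -1488 and p(3) = 239 have opposite signs, so a root lies in (2, 3); Newton's method refines it to λ ≈ 2.8554. p(32) = 732 and p(33) = -31 have opposite signs, so a root lies in (32, 33); Newton's method refines it to λ ≈ 32.9592. p(58) = -256 and p(59) = 1191 have opposite signs, so a root lies in (58, 59); Newton's method refines it to λ ≈ 58.1854. Check (Vieta): the three roots sum to 94, matching tr M = 94.
So the eigenvalues of A^T A are ≈ 2.8554, 32.9592, 58.1854 (all ≥ 0, as they must be for A^T A). The largest is λ_max ≈ 58.1854, hence ||A||_2 = sqrt(λ_max) ≈ 7.6279.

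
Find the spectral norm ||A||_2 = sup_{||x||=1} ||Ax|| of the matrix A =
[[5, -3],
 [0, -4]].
||A||_2 = sqrt(40) ≈ 6.3246 (= sqrt(largest eigenvalue of A^T A))

||A||_2 = sigma_max(A) = sqrt(lambda_max(A^T A)). Form the symmetric matrix M = A^T A =
[[25, -15],
 [-15, 25]].
Its characteristic polynomial (trace, determinant of M give the coefficients) is
  p(λ) = det(λ I - M) = λ^2 - 50λ + 400.
For λ^2 - 50λ + 400 the discriminant is 900. It is a perfect square (30^2), so the roots are rational: λ = (50 ± 30)/2 = 40, 10.
So the eigenvalues of A^T A are ≈ 10, 40 (all ≥ 0, as they must be for A^T A). The largest is λ_max = 40, hence ||A||_2 = sqrt(λ_max) = sqrt(40) ≈ 6.3246.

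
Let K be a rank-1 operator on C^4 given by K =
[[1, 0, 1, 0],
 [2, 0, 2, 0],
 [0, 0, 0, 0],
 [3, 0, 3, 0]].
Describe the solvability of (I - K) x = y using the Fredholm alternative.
(I - K) is singular (det(I - K) = 0, i.e. 1 ∈ sigma(K)). (I - K) x = y is solvable iff y ⊥ ker((I - K)^*) = span{(1, 0, 1, 0)}, i.e. iff y_1 + y_3 = 0. When solvable, the solutions are x = y + c·(1, 2, 0, 3), c arbitrary (ker(I - K) = span{(1, 2, 0, 3)}, dimension 1).

K has rank 1, so it is an outer product K = u v^T: every row of K is a multiple of one row vector. Reading off the entries, u = (1, 2, 0, 3) and v = (1, 0, 1, 0) (row i of K equals u_i·v^T). A rank-one matrix u v^T satisfies K u = u (v·u) and kills the (3)-dimensional subspace v^⊥, so its characteristic polynomial is lambda^3 (lambda - v·u) with v·u = tr K = 1. Hence the eigenvalues of I - K are 1 (multiplicity 3) and 1 - (1) = 0, so det(I - K) = 0. (Direct check: I - K =
[[0, 0, -1, 0],
 [-2, 1, -2, 0],
 [0, 0, 1, 0],
 [-3, 0, -3, 1]]
has determinant 0.) So 1 is an eigenvalue of K and (I - K) is not invertible. The finite-dimensional Fredholm alternative says: either (I - K) is invertible, or ker(I - K) ≠ {0} and then range(I - K) = ker((I - K)^*)^⊥, with dim ker(I - K) = dim ker((I - K)^*). We are in the second case, so we need both kernels. Kernel of I - K: (I - K) u = u - u (v·u) = u - u = 0, so ker(I - K) = span{u} = span{(1, 2, 0, 3)} (it is exactly 1-dimensional because rank(I - K) = 3). Kernel of the adjoint: K is real, so (I - K)^* = I - K^T = I - v u^T, and (I - v u^T) v = v - v (u·v) = 0; hence ker((I - K)^*) = span{v} = span{(1, 0, 1, 0)}. Therefore (I - K) x = y is solvable iff <y, v> = 0, i.e. iff y_1 + y_3 = 0. When this holds, K y = u (v·y) = 0, so (I - K) y = y and x = y is a particular solution; the full solution set is the line x = y + c·u = y + c·(1, 2, 0, 3), c ∈ C.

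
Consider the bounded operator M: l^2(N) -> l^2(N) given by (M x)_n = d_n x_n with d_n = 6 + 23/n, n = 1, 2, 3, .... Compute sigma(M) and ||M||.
sigma(M) = {6 + 23/n : n ≥ 1} ∪ {6}; ||M|| = 29

A bounded diagonal operator on l^2 with diagonal entries d_n has spectrum equal to the closure of {d_n : n ≥ 1}: every d_n is an eigenvalue (with eigenvector e_n), so {d_n} ⊂ sigma(M); the spectrum is closed, so its closure is too; and for lambda not in the closure, (M - lambda I) has bounded inverse (the diagonal entries 1/(d_n - lambda) are bounded). For our sequence d_n = 6 + 23/n, n = 1, 2, 3, ...:
  - {d_n} = {6 + 23/n : n ≥ 1}; the only limit point is 6
  - closure = {6 + 23/n : n ≥ 1} ∪ {6}
For the norm: a diagonal operator has ||M|| = sup_n |d_n|. Here d_n = 6 + 23/n is positive and decreasing, so sup_n |d_n| = d_1 = 6 + 23 = 29. So ||M|| = 29.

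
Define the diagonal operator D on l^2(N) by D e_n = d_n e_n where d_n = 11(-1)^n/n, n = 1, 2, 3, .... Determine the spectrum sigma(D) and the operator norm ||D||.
sigma(D) = {11(-1)^n/n : n ≥ 1} ∪ {0}; ||D|| = 11

A bounded diagonal operator on l^2 with diagonal entries d_n has spectrum equal to the closure of {d_n : n ≥ 1}: every d_n is an eigenvalue (with eigenvector e_n), so {d_n} ⊂ sigma(D); the spectrum is closed, so its closure is too; and for lambda not in the closure, (D - lambda I) has bounded inverse (the diagonal entries 1/(d_n - lambda) are bounded). For our sequence d_n = 11(-1)^n/n, n = 1, 2, 3, ...:
  - {d_n} = {11(-1)^n/n : n ≥ 1}; the only limit point is 0
  - closure = {11(-1)^n/n : n ≥ 1} ∪ {0}
For the norm: a diagonal operator has ||D|| = sup_n |d_n|. Here |d_n| = 11/n is decreasing, so sup_n |d_n| = |d_1| = 11. So ||D|| = 11.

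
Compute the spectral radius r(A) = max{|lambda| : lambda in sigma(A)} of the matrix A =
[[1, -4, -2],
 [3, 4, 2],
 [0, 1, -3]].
r(A) ≈ 4.0978

The eigenvalues of A are the roots of its characteristic polynomial. With M = A (coefficients from the trace, the sum of principal 2x2 minors, and det A):
  p(λ) = det(λ I - M) = λ^3 - 2λ^2 - λ + 56.
No integer candidate from the rational root theorem (±divisors of 56) is a root, so the roots are irrational. The cubic discriminant is Δ = -80856 < 0, so there is one real root and a complex-conjugate pair. p(-4) = -36 and p(-3) = 14 have opposite signs, so a root lies in (-4, -3); Newton's method refines it to λ ≈ -3.335. Dividing out (λ - (-3.335)) leaves approximately λ^2 - 5.335λ + 16.7918. For λ^2 - 5.335λ + 16.7918 the discriminant is -38.7056. It is negative, so the remaining roots are the complex-conjugate pair λ ≈ 2.6675 ± 3.1107i. Their product equals the constant term, so |λ|^2 ≈ 16.7918 and |λ| ≈ 4.0978.
Thus the eigenvalues (to 4 decimals) are -3.335 (modulus 3.335); 2.6675 ± 3.1107i (modulus 4.0978). The spectral radius is the largest modulus: r(A) ≈ 4.0978. (Cross-check: r(A) ≤ ||A||_2 ≈ 6.535; equality holds whenever A is normal, though it can also hold for some non-normal A.)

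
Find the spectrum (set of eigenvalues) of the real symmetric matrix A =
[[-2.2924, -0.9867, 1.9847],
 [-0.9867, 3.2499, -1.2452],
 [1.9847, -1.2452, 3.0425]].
sigma(A) ≈ {-3, 2, 5}

A is real symmetric, so its spectrum consists of real eigenvalues. Expanding the characteristic polynomial of the displayed matrix gives
  det(λ I - A) = p(λ) = λ^3 + (-4)λ^2 + (-11)λ + (30).
Solving p(λ) = 0 yields eigenvalues ≈ -3, 2, 5. (A is shown rounded to 4 decimals, so these recover the underlying integer eigenvalues to within that precision.)
Verification: the trace of A = 4 equals the sum of eigenvalues 4, and det(A) ≈ -29.9990 matches the eigenvalue product -30.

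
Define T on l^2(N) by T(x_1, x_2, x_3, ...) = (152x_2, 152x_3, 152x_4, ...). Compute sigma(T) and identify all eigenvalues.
sigma(T) = closed disk {z in C : |z| ≤ 152}; sigma_p(T) = open disk {z in C : |z| < 152}

Note T = 152·V where V is the unit left shift (V x)_k = x_{k+1}; so sigma(T) = 152·sigma(V) and ||T|| = 152||V||. ||T x||^2 = 23104sum_{k≥2} |x_k|^2 ≤ 23104||x||^2, with equality on {x : x_1 = 0}, so ||T|| = 152. For any lambda with |lambda| < 152, set r = lambda/152 (|r| < 1); the vector x = (1, r, r^2, ...) is in l^2 and satisfies T x = 152(r, r^2, ...) = lambda x, so lambda is an eigenvalue. On the boundary |lambda| = 152 the geometric series diverges, so no l^2 eigenvector exists, but these lambda lie in the approximate point spectrum. Hence sigma(T) is the closed disk of radius 152 and sigma_p(T) is the open disk.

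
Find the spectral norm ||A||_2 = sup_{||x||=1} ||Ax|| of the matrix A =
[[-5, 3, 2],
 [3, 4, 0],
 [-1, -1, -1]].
||A||_2 ≈ 6.2232 (= sqrt(largest eigenvalue of A^T A))

||A||_2 = sigma_max(A) = sqrt(lambda_max(A^T A)). Form the symmetric matrix M = A^T A =
[[35, -2, -9],
 [-2, 26, 7],
 [-9, 7, 5]].
Its characteristic polynomial (trace, sum of principal 2x2 minors, determinant of M give the coefficients) is
  p(λ) = det(λ I - M) = λ^3 - 66λ^2 + 1081λ - 961.
No integer candidate from the rational root theorem (±divisors of 961) is a root, so the roots are irrational. The cubic discriminant is Δ = 141467369 > 0, so there are three distinct real roots. p(0) = -961 and p(1) = 55 have opposite signs, so a root lies in (0, 1); Newton's method refines it to λ ≈ 0.9424. p(26) = 105 and p(27) = -205 have opposite signs, so a root lies in (26, 27); Newton's method refines it to λ ≈ 26.3292. p(38) = -315 and p(39) = 131 have opposite signs, so a root lies in (38, 39); Newton's method refines it to λ ≈ 38.7283. Check (Vieta): the three roots sum to 66, matching tr M = 66.
So the eigenvalues of A^T A are ≈ 0.9424, 26.3292, 38.7283 (all ≥ 0, as they must be for A^T A). The largest is λ_max ≈ 38.7283, hence ||A||_2 = sqrt(λ_max) ≈ 6.2232.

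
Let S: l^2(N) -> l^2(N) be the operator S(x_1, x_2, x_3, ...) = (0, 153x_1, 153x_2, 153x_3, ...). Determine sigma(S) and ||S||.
sigma(S) = closed disk {z in C : |z| ≤ 153}; ||S|| = 153

Note S = 153·U where U is the unit right shift (U x)_k = x_{k-1} (with x_0 := 0); so ||S|| = 153||U|| and sigma(S) = 153·sigma(U). ||S x||^2 = sum_{k≥1} |153x_k|^2 = 23409||x||^2, so ||S|| = 153 and sigma(S) ⊂ {|z| ≤ 153}. For any |lambda| < 153, the equation (S - lambda I) x = 0 forces x_1 = 0, then 153x_k = lambda x_{k+1} ⇒ x = 0, so S has no eigenvalues. But (S - lambda I) is not surjective for |lambda| < 153: solving (S - lambda I) x = e_1 would require x_n proportional to (lambda/153)^(-n), which is not in l^2. So every |lambda| < 153 lies in the residual spectrum. The boundary |lambda| = 153 is in the approximate point spectrum (the spectrum is closed). Hence sigma(S) is the closed disk of radius 153.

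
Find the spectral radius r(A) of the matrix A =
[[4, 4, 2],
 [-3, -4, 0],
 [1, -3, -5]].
r(A) ≈ 4.0275

The eigenvalues of A are the roots of its characteristic polynomial. With M = A (coefficients from the trace, the sum of principal 2x2 minors, and det A):
  p(λ) = det(λ I - M) = λ^3 + 5λ^2 - 6λ - 46.
No integer candidate from the rational root theorem (±divisors of 46) is a root, so the roots are irrational. The cubic discriminant is Δ = -7528 < 0, so there is one real root and a complex-conjugate pair. p(2) = -30 and p(3) = 8 have opposite signs, so a root lies in (2, 3); Newton's method refines it to λ ≈ 2.8358. Dividing out (λ - (2.8358)) leaves approximately λ^2 + 7.8358λ + 16.221. For λ^2 + 7.8358λ + 16.221 the discriminant is -3.484. It is negative, so the remaining roots are the complex-conjugate pair λ ≈ -3.9179 ± 0.9333i. Their product equals the constant term, so |λ|^2 ≈ 16.221 and |λ| ≈ 4.0275.
Thus the eigenvalues (to 4 decimals) are 2.8358 (modulus 2.8358); -3.9179 ± 0.9333i (modulus 4.0275). The spectral radius is the largest modulus: r(A) ≈ 4.0275. (Cross-check: r(A) ≤ ||A||_2 ≈ 8.3723; equality holds whenever A is normal, though it can also hold for some non-normal A.)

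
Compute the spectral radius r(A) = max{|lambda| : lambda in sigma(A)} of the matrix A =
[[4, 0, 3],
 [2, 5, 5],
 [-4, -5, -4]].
r(A) ≈ 3.9154

The eigenvalues of A are the roots of its characteristic polynomial. With M = A (coefficients from the trace, the sum of principal 2x2 minors, and det A):
  p(λ) = det(λ I - M) = λ^3 - 5λ^2 + 21λ - 50.
No integer candidate from the rational root theorem (±divisors of 50) is a root, so the roots are irrational. The cubic discriminant is Δ = -24019 < 0, so there is one real root and a complex-conjugate pair. p(3) = -5 and p(4) = 18 have opposite signs, so a root lies in (3, 4); Newton's method refines it to λ ≈ 3.2616. Dividing out (λ - (3.2616)) leaves approximately λ^2 - 1.7384λ + 15.33. For λ^2 - 1.7384λ + 15.33 the discriminant is -58.2979. It is negative, so the remaining roots are the complex-conjugate pair λ ≈ 0.8692 ± 3.8177i. Their product equals the constant term, so |λ|^2 ≈ 15.33 and |λ| ≈ 3.9154.
Thus the eigenvalues (to 4 decimals) are 3.2616 (modulus 3.2616); 0.8692 ± 3.8177i (modulus 3.9154). The spectral radius is the largest modulus: r(A) ≈ 3.9154. (Cross-check: r(A) ≤ ||A||_2 ≈ 11.0443; equality holds whenever A is normal, though it can also hold for some non-normal A.)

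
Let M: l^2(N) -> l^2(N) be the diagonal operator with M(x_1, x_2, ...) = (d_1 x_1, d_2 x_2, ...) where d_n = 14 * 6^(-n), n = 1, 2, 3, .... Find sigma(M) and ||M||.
sigma(M) = {14 * 6^(-n) : n ≥ 1} ∪ {0}; ||M|| = 7/3

A bounded diagonal operator on l^2 with diagonal entries d_n has spectrum equal to the closure of {d_n : n ≥ 1}: every d_n is an eigenvalue (with eigenvector e_n), so {d_n} ⊂ sigma(M); the spectrum is closed, so its closure is too; and for lambda not in the closure, (M - lambda I) has bounded inverse (the diagonal entries 1/(d_n - lambda) are bounded). For our sequence d_n = 14 * 6^(-n), n = 1, 2, 3, ...:
  - {d_n} = {14 * 6^(-n) : n ≥ 1}; the only limit point is 0
  - closure = {14 * 6^(-n) : n ≥ 1} ∪ {0}
For the norm: a diagonal operator has ||M|| = sup_n |d_n|. Here d_n = 14 * 6^(-n) is positive and decreasing, so sup_n |d_n| = d_1 = 14/6 = 7/3. So ||M|| = 7/3.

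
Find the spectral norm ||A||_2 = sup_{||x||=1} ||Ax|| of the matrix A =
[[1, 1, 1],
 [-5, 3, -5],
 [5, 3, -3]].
||A||_2 ≈ 7.747 (= sqrt(largest eigenvalue of A^T A))

||A||_2 = sigma_max(A) = sqrt(lambda_max(A^T A)). Form the symmetric matrix M = A^T A =
[[51, 1, 11],
 [1, 19, -23],
 [11, -23, 35]].
Its characteristic polynomial (trace, sum of principal 2x2 minors, determinant of M give the coefficients) is
  p(λ) = det(λ I - M) = λ^3 - 105λ^2 + 2768λ - 4096.
No integer candidate from the rational root theorem (±divisors of 4096) is a root, so the roots are irrational. The cubic discriminant is Δ = 1648687360 > 0, so there are three distinct real roots. p(1) = -1432 and p(2) = 1028 have opposite signs, so a root lies in (1, 2); Newton's method refines it to λ ≈ 1.5721. p(43) = 290 and p(44) = -400 have opposite signs, so a root lies in (43, 44); Newton's method refines it to λ ≈ 43.4114. p(60) = -16 and p(61) = 1028 have opposite signs, so a root lies in (60, 61); Newton's method refines it to λ ≈ 60.0165. Check (Vieta): the three roots sum to 105, matching tr M = 105.
So the eigenvalues of A^T A are ≈ 1.5721, 43.4114, 60.0165 (all ≥ 0, as they must be for A^T A). The largest is λ_max ≈ 60.0165, hence ||A||_2 = sqrt(λ_max) ≈ 7.747.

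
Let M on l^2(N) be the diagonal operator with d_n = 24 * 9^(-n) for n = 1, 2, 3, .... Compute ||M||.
||M|| = 8/3 (attained at n = 1)

For M diagonal, ||M|| = sup_n |d_n|. The sequence d_n = 24 * 9^(-n) is positive and strictly decreasing (ratio 9^(-1) < 1), so the supremum is d_1 = 24/9 = 8/3. Hence ||M|| = 8/3.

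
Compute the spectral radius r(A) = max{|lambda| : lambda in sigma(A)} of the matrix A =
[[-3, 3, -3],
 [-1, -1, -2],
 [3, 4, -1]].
r(A) ≈ 4.5682

The eigenvalues of A are the roots of its characteristic polynomial. With M = A (coefficients from the trace, the sum of principal 2x2 minors, and det A):
  p(λ) = det(λ I - M) = λ^3 + 5λ^2 + 27λ + 45.
No integer candidate from the rational root theorem (±divisors of 45) is a root, so the roots are irrational. The cubic discriminant is Δ = -28332 < 0, so there is one real root and a complex-conjugate pair. p(-3) = -18 and p(-2) = 3 have opposite signs, so a root lies in (-3, -2); Newton's method refines it to λ ≈ -2.1564. Dividing out (λ - (-2.1564)) leaves approximately λ^2 + 2.8436λ + 20.8681. For λ^2 + 2.8436λ + 20.8681 the discriminant is -75.3862. It is negative, so the remaining roots are the complex-conjugate pair λ ≈ -1.4218 ± 4.3413i. Their product equals the constant term, so |λ|^2 ≈ 20.8681 and |λ| ≈ 4.5682.
Thus the eigenvalues (to 4 decimals) are -2.1564 (modulus 2.1564); -1.4218 ± 4.3413i (modulus 4.5682). The spectral radius is the largest modulus: r(A) ≈ 4.5682. (Cross-check: r(A) ≤ ||A||_2 ≈ 5.707; equality holds whenever A is normal, though it can also hold for some non-normal A.)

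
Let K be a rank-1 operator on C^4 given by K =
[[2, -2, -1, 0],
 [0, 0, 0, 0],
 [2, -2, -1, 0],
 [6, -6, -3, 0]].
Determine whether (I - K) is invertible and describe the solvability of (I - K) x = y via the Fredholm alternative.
(I - K) is singular (det(I - K) = 0, i.e. 1 ∈ sigma(K)). (I - K) x = y is solvable iff y ⊥ ker((I - K)^*) = span{(2, -2, -1, 0)}, i.e. iff 2y_1 - 2y_2 - y_3 = 0. When solvable, the solutions are x = y + c·(1, 0, 1, 3), c arbitrary (ker(I - K) = span{(1, 0, 1, 3)}, dimension 1).

K has rank 1, so it is an outer product K = u v^T: every row of K is a multiple of one row vector. Reading off the entries, u = (1, 0, 1, 3) and v = (2, -2, -1, 0) (row i of K equals u_i·v^T). A rank-one matrix u v^T satisfies K u = u (v·u) and kills the (3)-dimensional subspace v^⊥, so its characteristic polynomial is lambda^3 (lambda - v·u) with v·u = tr K = 1. Hence the eigenvalues of I - K are 1 (multiplicity 3) and 1 - (1) = 0, so det(I - K) = 0. (Direct check: I - K =
[[-1, 2, 1, 0],
 [0, 1, 0, 0],
 [-2, 2, 2, 0],
 [-6, 6, 3, 1]]
has determinant 0.) So 1 is an eigenvalue of K and (I - K) is not invertible. The finite-dimensional Fredholm alternative says: either (I - K) is invertible, or ker(I - K) ≠ {0} and then range(I - K) = ker((I - K)^*)^⊥, with dim ker(I - K) = dim ker((I - K)^*). We are in the second case, so we need both kernels. Kernel of I - K: (I - K) u = u - u (v·u) = u - u = 0, so ker(I - K) = span{u} = span{(1, 0, 1, 3)} (it is exactly 1-dimensional because rank(I - K) = 3). Kernel of the adjoint: K is real, so (I - K)^* = I - K^T = I - v u^T, and (I - v u^T) v = v - v (u·v) = 0; hence ker((I - K)^*) = span{v} = span{(2, -2, -1, 0)}. Therefore (I - K) x = y is solvable iff <y, v> = 0, i.e. iff 2y_1 - 2y_2 - y_3 = 0. When this holds, K y = u (v·y) = 0, so (I - K) y = y and x = y is a particular solution; the full solution set is the line x = y + c·u = y + c·(1, 0, 1, 3), c ∈ C.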